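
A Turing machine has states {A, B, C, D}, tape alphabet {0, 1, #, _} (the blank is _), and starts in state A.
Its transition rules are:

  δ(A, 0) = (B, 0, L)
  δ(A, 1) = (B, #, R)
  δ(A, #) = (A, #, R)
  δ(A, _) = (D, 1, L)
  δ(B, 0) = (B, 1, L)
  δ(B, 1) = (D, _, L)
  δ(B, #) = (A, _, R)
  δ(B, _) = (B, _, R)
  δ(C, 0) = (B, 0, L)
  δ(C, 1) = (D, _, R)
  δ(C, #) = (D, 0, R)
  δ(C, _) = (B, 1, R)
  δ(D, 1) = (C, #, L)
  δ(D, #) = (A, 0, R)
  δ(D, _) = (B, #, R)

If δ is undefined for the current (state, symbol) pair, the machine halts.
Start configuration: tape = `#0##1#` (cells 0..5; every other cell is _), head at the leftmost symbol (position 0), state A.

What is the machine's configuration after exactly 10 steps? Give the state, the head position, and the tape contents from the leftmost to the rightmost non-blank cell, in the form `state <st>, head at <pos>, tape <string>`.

A | [#]0##1#   read # → write #, move R, go to A
A | #[0]##1#   read 0 → write 0, move L, go to B
B | [#]0##1#   read # → write _, move R, go to A
A | _[0]##1#   read 0 → write 0, move L, go to B
B | [_]0##1#   read _ → write _, move R, go to B
B | _[0]##1#   read 0 → write 1, move L, go to B
B | [_]1##1#   read _ → write _, move R, go to B
B | _[1]##1#   read 1 → write _, move L, go to D
D | [_]_##1#   read _ → write #, move R, go to B
B | #[_]##1#   read _ → write _, move R, go to B
B | #_[#]#1#
After 10 steps: state B, head at 2, tape #_##1#.

state B, head at 2, tape #_##1#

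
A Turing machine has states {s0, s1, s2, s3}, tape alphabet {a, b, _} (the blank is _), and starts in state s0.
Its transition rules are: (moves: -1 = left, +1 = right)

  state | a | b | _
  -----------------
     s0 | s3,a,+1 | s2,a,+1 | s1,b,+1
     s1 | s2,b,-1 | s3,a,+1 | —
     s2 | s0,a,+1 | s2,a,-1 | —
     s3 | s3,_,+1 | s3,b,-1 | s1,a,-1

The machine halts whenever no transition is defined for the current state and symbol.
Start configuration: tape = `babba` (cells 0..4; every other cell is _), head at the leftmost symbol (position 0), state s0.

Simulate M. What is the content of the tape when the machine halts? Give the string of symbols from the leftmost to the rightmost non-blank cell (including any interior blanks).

s0 | [b]abba_   read b → write a, move +1, go to s2
s2 | a[a]bba_   read a → write a, move +1, go to s0
s0 | aa[b]ba_   read b → write a, move +1, go to s2
s2 | aaa[b]a_   read b → write a, move -1, go to s2
s2 | aa[a]aa_   read a → write a, move +1, go to s0
s0 | aaa[a]a_   read a → write a, move +1, go to s3
s3 | aaaa[a]_   read a → write _, move +1, go to s3
s3 | aaaa_[_]   read _ → write a, move -1, go to s1
s1 | aaaa[_]a
The non-blank tape span at halt is aaaa_a.

aaaa_a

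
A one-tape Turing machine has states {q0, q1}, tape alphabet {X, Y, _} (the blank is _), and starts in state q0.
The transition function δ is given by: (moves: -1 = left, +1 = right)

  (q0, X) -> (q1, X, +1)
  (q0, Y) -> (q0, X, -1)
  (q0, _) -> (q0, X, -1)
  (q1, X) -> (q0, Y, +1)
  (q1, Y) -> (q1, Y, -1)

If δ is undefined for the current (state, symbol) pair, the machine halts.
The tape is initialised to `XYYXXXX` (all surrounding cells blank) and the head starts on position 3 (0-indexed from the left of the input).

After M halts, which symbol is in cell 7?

X

state=q0 head=3 tape=XYY[X]XXX__   (q0,X)→(q1,X,+1)
state=q1 head=4 tape=XYYX[X]XX__   (q1,X)→(q0,Y,+1)
state=q0 head=5 tape=XYYXY[X]X__   (q0,X)→(q1,X,+1)
state=q1 head=6 tape=XYYXYX[X]__   (q1,X)→(q0,Y,+1)
state=q0 head=7 tape=XYYXYXY[_]_   (q0,_)→(q0,X,-1)
state=q0 head=6 tape=XYYXYX[Y]X_   (q0,Y)→(q0,X,-1)
state=q0 head=5 tape=XYYXY[X]XX_   (q0,X)→(q1,X,+1)
state=q1 head=6 tape=XYYXYX[X]X_   (q1,X)→(q0,Y,+1)
state=q0 head=7 tape=XYYXYXY[X]_   (q0,X)→(q1,X,+1)
state=q1 head=8 tape=XYYXYXYX[_]
Cell 7 holds X when M halts.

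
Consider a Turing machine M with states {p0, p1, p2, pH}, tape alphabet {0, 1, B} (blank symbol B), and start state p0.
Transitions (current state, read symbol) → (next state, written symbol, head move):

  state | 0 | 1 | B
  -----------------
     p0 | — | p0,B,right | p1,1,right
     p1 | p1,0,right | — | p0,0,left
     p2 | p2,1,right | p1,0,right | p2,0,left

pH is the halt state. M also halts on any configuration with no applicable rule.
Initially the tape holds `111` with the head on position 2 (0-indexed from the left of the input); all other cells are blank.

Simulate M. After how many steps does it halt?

4

state=p0 head=2 tape=11[1]BB   (p0,1)→(p0,B,right)
state=p0 head=3 tape=11B[B]B   (p0,B)→(p1,1,right)
state=p1 head=4 tape=11B1[B]   (p1,B)→(p0,0,left)
state=p0 head=3 tape=11B[1]0   (p0,1)→(p0,B,right)
state=p0 head=4 tape=11BB[0]
M halts after 4 transitions.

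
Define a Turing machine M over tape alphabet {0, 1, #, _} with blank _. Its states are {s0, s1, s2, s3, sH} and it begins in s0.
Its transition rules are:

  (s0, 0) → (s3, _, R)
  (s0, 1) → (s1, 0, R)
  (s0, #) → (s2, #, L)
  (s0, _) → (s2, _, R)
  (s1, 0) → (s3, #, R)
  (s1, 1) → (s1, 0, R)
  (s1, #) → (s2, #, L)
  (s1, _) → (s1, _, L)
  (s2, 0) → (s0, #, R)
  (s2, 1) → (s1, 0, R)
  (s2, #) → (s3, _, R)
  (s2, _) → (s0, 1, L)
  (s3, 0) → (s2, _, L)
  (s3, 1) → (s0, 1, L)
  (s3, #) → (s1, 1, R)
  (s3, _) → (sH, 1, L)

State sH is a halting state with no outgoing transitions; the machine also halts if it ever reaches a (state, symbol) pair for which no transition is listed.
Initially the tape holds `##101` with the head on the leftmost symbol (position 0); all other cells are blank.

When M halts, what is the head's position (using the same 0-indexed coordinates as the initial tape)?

s0 | __[#]#101_   read # → write #, move L, go to s2
s2 | _[_]##101_   read _ → write 1, move L, go to s0
s0 | [_]1##101_   read _ → write _, move R, go to s2
s2 | _[1]##101_   read 1 → write 0, move R, go to s1
s1 | _0[#]#101_   read # → write #, move L, go to s2
s2 | _[0]##101_   read 0 → write #, move R, go to s0
s0 | _#[#]#101_   read # → write #, move L, go to s2
s2 | _[#]##101_   read # → write _, move R, go to s3
s3 | __[#]#101_   read # → write 1, move R, go to s1
s1 | __1[#]101_   read # → write #, move L, go to s2
s2 | __[1]#101_   read 1 → write 0, move R, go to s1
s1 | __0[#]101_   read # → write #, move L, go to s2
s2 | __[0]#101_   read 0 → write #, move R, go to s0
s0 | __#[#]101_   read # → write #, move L, go to s2
s2 | __[#]#101_   read # → write _, move R, go to s3
s3 | ___[#]101_   read # → write 1, move R, go to s1
s1 | ___1[1]01_   read 1 → write 0, move R, go to s1
s1 | ___10[0]1_   read 0 → write #, move R, go to s3
s3 | ___10#[1]_   read 1 → write 1, move L, go to s0
s0 | ___10[#]1_   read # → write #, move L, go to s2
s2 | ___1[0]#1_   read 0 → write #, move R, go to s0
s0 | ___1#[#]1_   read # → write #, move L, go to s2
s2 | ___1[#]#1_   read # → write _, move R, go to s3
s3 | ___1_[#]1_   read # → write 1, move R, go to s1
s1 | ___1_1[1]_   read 1 → write 0, move R, go to s1
s1 | ___1_10[_]   read _ → write _, move L, go to s1
s1 | ___1_1[0]_   read 0 → write #, move R, go to s3
s3 | ___1_1#[_]   read _ → write 1, move L, go to sH
sH | ___1_1[#]1
At halt the head is at cell 4.

4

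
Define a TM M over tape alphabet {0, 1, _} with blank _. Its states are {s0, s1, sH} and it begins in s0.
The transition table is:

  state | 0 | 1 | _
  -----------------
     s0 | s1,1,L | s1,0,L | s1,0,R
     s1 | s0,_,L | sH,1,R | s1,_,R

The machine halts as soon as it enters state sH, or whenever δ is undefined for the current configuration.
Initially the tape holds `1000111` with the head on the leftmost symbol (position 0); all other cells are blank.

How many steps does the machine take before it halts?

state=s0 head=0 tape=_[1]000111   (s0,1)→(s1,0,L)
state=s1 head=-1 tape=[_]0000111   (s1,_)→(s1,_,R)
state=s1 head=0 tape=_[0]000111   (s1,0)→(s0,_,L)
state=s0 head=-1 tape=[_]_000111   (s0,_)→(s1,0,R)
state=s1 head=0 tape=0[_]000111   (s1,_)→(s1,_,R)
state=s1 head=1 tape=0_[0]00111   (s1,0)→(s0,_,L)
state=s0 head=0 tape=0[_]_00111   (s0,_)→(s1,0,R)
state=s1 head=1 tape=00[_]00111   (s1,_)→(s1,_,R)
state=s1 head=2 tape=00_[0]0111   (s1,0)→(s0,_,L)
state=s0 head=1 tape=00[_]_0111   (s0,_)→(s1,0,R)
state=s1 head=2 tape=000[_]0111   (s1,_)→(s1,_,R)
state=s1 head=3 tape=000_[0]111   (s1,0)→(s0,_,L)
state=s0 head=2 tape=000[_]_111   (s0,_)→(s1,0,R)
state=s1 head=3 tape=0000[_]111   (s1,_)→(s1,_,R)
state=s1 head=4 tape=0000_[1]11   (s1,1)→(sH,1,R)
state=sH head=5 tape=0000_1[1]1
M halts after 15 transitions.

15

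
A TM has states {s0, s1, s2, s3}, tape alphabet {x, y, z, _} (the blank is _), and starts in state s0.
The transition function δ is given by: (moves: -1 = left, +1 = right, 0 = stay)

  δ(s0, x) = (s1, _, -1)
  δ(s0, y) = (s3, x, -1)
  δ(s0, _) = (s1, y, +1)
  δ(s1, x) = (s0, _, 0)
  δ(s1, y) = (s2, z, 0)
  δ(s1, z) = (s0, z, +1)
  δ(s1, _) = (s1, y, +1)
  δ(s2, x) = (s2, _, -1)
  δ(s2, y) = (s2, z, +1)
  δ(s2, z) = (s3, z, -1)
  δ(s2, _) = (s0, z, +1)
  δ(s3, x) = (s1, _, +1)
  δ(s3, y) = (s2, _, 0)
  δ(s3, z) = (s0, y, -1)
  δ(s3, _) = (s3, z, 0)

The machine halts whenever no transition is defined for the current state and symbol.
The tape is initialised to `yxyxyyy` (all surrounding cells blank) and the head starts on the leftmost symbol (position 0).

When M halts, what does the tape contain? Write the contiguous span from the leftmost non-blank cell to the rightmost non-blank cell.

state=s0 head=0 tape=__[y]xyxyyy   (s0,y)→(s3,x,-1)
state=s3 head=-1 tape=_[_]xxyxyyy   (s3,_)→(s3,z,0)
state=s3 head=-1 tape=_[z]xxyxyyy   (s3,z)→(s0,y,-1)
state=s0 head=-2 tape=[_]yxxyxyyy   (s0,_)→(s1,y,+1)
state=s1 head=-1 tape=y[y]xxyxyyy   (s1,y)→(s2,z,0)
state=s2 head=-1 tape=y[z]xxyxyyy   (s2,z)→(s3,z,-1)
state=s3 head=-2 tape=[y]zxxyxyyy   (s3,y)→(s2,_,0)
state=s2 head=-2 tape=[_]zxxyxyyy   (s2,_)→(s0,z,+1)
state=s0 head=-1 tape=z[z]xxyxyyy
The non-blank tape span at halt is zzxxyxyyy.

zzxxyxyyy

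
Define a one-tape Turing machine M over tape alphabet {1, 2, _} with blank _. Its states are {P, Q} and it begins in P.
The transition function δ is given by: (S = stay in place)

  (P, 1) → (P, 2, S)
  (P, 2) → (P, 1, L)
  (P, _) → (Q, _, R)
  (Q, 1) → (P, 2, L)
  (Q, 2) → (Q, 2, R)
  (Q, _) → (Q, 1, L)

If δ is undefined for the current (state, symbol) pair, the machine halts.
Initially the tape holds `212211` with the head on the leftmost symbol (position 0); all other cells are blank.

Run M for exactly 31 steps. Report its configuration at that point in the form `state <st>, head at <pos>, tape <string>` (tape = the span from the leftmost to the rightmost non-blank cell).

P | _[2]12211   read 2 → write 1, move L, go to P
P | [_]112211   read _ → write _, move R, go to Q
Q | _[1]12211   read 1 → write 2, move L, go to P
P | [_]212211   read _ → write _, move R, go to Q
Q | _[2]12211   read 2 → write 2, move R, go to Q
Q | _2[1]2211   read 1 → write 2, move L, go to P
P | _[2]22211   read 2 → write 1, move L, go to P
P | [_]122211   read _ → write _, move R, go to Q
Q | _[1]22211   read 1 → write 2, move L, go to P
P | [_]222211   read _ → write _, move R, go to Q
Q | _[2]22211   read 2 → write 2, move R, go to Q
Q | _2[2]2211   read 2 → write 2, move R, go to Q
Q | _22[2]211   read 2 → write 2, move R, go to Q
Q | _222[2]11   read 2 → write 2, move R, go to Q
Q | _2222[1]1   read 1 → write 2, move L, go to P
P | _222[2]21   read 2 → write 1, move L, go to P
P | _22[2]121   read 2 → write 1, move L, go to P
P | _2[2]1121   read 2 → write 1, move L, go to P
P | _[2]11121   read 2 → write 1, move L, go to P
P | [_]111121   read _ → write _, move R, go to Q
Q | _[1]11121   read 1 → write 2, move L, go to P
P | [_]211121   read _ → write _, move R, go to Q
Q | _[2]11121   read 2 → write 2, move R, go to Q
Q | _2[1]1121   read 1 → write 2, move L, go to P
P | _[2]21121   read 2 → write 1, move L, go to P
P | [_]121121   read _ → write _, move R, go to Q
Q | _[1]21121   read 1 → write 2, move L, go to P
P | [_]221121   read _ → write _, move R, go to Q
Q | _[2]21121   read 2 → write 2, move R, go to Q
Q | _2[2]1121   read 2 → write 2, move R, go to Q
Q | _22[1]121   read 1 → write 2, move L, go to P
P | _2[2]2121
After 31 steps: state P, head at 1, tape 222121.

state P, head at 1, tape 222121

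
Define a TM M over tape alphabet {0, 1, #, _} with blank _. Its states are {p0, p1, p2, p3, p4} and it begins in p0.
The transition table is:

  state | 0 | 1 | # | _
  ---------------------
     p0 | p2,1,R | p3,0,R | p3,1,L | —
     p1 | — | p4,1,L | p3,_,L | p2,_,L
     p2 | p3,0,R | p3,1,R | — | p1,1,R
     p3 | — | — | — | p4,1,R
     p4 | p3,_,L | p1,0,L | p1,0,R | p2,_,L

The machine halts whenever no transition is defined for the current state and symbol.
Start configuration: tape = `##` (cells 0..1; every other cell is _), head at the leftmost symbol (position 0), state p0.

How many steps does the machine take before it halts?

18

p0 | _____[#]#   read # → write 1, move L, go to p3
p3 | ____[_]1#   read _ → write 1, move R, go to p4
p4 | ____1[1]#   read 1 → write 0, move L, go to p1
p1 | ____[1]0#   read 1 → write 1, move L, go to p4
p4 | ___[_]10#   read _ → write _, move L, go to p2
p2 | __[_]_10#   read _ → write 1, move R, go to p1
p1 | __1[_]10#   read _ → write _, move L, go to p2
p2 | __[1]_10#   read 1 → write 1, move R, go to p3
p3 | __1[_]10#   read _ → write 1, move R, go to p4
p4 | __11[1]0#   read 1 → write 0, move L, go to p1
p1 | __1[1]00#   read 1 → write 1, move L, go to p4
p4 | __[1]100#   read 1 → write 0, move L, go to p1
p1 | _[_]0100#   read _ → write _, move L, go to p2
p2 | [_]_0100#   read _ → write 1, move R, go to p1
p1 | 1[_]0100#   read _ → write _, move L, go to p2
p2 | [1]_0100#   read 1 → write 1, move R, go to p3
p3 | 1[_]0100#   read _ → write 1, move R, go to p4
p4 | 11[0]100#   read 0 → write _, move L, go to p3
p3 | 1[1]_100#
M halts after 18 transitions.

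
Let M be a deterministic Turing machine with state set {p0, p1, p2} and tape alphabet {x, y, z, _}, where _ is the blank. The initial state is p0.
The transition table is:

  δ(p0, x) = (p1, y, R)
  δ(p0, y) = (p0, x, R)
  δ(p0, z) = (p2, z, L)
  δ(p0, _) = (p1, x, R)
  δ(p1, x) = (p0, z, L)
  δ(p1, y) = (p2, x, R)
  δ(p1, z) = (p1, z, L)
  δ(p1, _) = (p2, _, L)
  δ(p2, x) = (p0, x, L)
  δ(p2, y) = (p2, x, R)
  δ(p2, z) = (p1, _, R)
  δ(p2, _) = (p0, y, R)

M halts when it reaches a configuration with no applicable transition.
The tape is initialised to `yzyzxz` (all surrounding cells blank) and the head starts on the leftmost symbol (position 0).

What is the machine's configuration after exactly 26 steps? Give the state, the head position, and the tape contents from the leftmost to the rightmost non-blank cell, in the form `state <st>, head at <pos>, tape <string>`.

state p0, head at -2, tape xxzzyzxz

p0 | __[y]zyzxz   read y → write x, move R, go to p0
p0 | __x[z]yzxz   read z → write z, move L, go to p2
p2 | __[x]zyzxz   read x → write x, move L, go to p0
p0 | _[_]xzyzxz   read _ → write x, move R, go to p1
p1 | _x[x]zyzxz   read x → write z, move L, go to p0
p0 | _[x]zzyzxz   read x → write y, move R, go to p1
p1 | _y[z]zyzxz   read z → write z, move L, go to p1
p1 | _[y]zzyzxz   read y → write x, move R, go to p2
p2 | _x[z]zyzxz   read z → write _, move R, go to p1
p1 | _x_[z]yzxz   read z → write z, move L, go to p1
p1 | _x[_]zyzxz   read _ → write _, move L, go to p2
p2 | _[x]_zyzxz   read x → write x, move L, go to p0
p0 | [_]x_zyzxz   read _ → write x, move R, go to p1
p1 | x[x]_zyzxz   read x → write z, move L, go to p0
p0 | [x]z_zyzxz   read x → write y, move R, go to p1
p1 | y[z]_zyzxz   read z → write z, move L, go to p1
p1 | [y]z_zyzxz   read y → write x, move R, go to p2
p2 | x[z]_zyzxz   read z → write _, move R, go to p1
p1 | x_[_]zyzxz   read _ → write _, move L, go to p2
p2 | x[_]_zyzxz   read _ → write y, move R, go to p0
p0 | xy[_]zyzxz   read _ → write x, move R, go to p1
p1 | xyx[z]yzxz   read z → write z, move L, go to p1
p1 | xy[x]zyzxz   read x → write z, move L, go to p0
p0 | x[y]zzyzxz   read y → write x, move R, go to p0
p0 | xx[z]zyzxz   read z → write z, move L, go to p2
p2 | x[x]zzyzxz   read x → write x, move L, go to p0
p0 | [x]xzzyzxz
After 26 steps: state p0, head at -2, tape xxzzyzxz.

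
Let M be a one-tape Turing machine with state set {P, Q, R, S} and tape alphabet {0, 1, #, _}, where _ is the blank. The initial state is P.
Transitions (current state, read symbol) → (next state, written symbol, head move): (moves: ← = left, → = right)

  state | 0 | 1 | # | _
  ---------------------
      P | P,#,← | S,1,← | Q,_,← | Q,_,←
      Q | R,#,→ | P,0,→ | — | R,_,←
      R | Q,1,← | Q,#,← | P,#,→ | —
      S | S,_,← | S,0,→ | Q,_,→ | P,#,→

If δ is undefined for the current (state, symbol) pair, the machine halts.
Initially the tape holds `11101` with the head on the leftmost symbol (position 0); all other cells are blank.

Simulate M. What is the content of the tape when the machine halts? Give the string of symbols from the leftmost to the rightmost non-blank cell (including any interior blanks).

P | _[1]1101   read 1 → write 1, move ←, go to S
S | [_]11101   read _ → write #, move →, go to P
P | #[1]1101   read 1 → write 1, move ←, go to S
S | [#]11101   read # → write _, move →, go to Q
Q | _[1]1101   read 1 → write 0, move →, go to P
P | _0[1]101   read 1 → write 1, move ←, go to S
S | _[0]1101   read 0 → write _, move ←, go to S
S | [_]_1101   read _ → write #, move →, go to P
P | #[_]1101   read _ → write _, move ←, go to Q
Q | [#]_1101
The non-blank tape span at halt is #_1101.

#_1101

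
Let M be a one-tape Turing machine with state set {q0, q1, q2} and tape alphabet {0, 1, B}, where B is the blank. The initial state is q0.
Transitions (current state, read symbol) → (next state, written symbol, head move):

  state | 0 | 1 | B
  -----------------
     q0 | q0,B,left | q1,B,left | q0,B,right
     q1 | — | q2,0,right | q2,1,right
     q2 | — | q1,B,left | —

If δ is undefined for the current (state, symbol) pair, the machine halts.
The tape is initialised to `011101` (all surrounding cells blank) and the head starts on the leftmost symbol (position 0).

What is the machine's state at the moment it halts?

state=q0 head=0 tape=B[0]11101   (q0,0)→(q0,B,left)
state=q0 head=-1 tape=[B]B11101   (q0,B)→(q0,B,right)
state=q0 head=0 tape=B[B]11101   (q0,B)→(q0,B,right)
state=q0 head=1 tape=BB[1]1101   (q0,1)→(q1,B,left)
state=q1 head=0 tape=B[B]B1101   (q1,B)→(q2,1,right)
state=q2 head=1 tape=B1[B]1101
No transition is defined for (q2, B); M halts in state q2.

q2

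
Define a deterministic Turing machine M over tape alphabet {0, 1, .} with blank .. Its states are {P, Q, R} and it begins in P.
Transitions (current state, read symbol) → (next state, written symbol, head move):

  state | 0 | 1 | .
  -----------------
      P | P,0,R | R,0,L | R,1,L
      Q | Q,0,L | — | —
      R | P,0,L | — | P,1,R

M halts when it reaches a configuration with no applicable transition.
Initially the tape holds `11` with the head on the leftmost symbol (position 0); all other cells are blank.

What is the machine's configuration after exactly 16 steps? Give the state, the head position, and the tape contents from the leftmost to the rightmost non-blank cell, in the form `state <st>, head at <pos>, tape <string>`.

state=P head=0 tape=..[1]1.   (P,1)→(R,0,L)
state=R head=-1 tape=.[.]01.   (R,.)→(P,1,R)
state=P head=0 tape=.1[0]1.   (P,0)→(P,0,R)
state=P head=1 tape=.10[1].   (P,1)→(R,0,L)
state=R head=0 tape=.1[0]0.   (R,0)→(P,0,L)
state=P head=-1 tape=.[1]00.   (P,1)→(R,0,L)
state=R head=-2 tape=[.]000.   (R,.)→(P,1,R)
state=P head=-1 tape=1[0]00.   (P,0)→(P,0,R)
state=P head=0 tape=10[0]0.   (P,0)→(P,0,R)
state=P head=1 tape=100[0].   (P,0)→(P,0,R)
state=P head=2 tape=1000[.]   (P,.)→(R,1,L)
state=R head=1 tape=100[0]1   (R,0)→(P,0,L)
state=P head=0 tape=10[0]01   (P,0)→(P,0,R)
state=P head=1 tape=100[0]1   (P,0)→(P,0,R)
state=P head=2 tape=1000[1]   (P,1)→(R,0,L)
state=R head=1 tape=100[0]0   (R,0)→(P,0,L)
state=P head=0 tape=10[0]00
After 16 steps: state P, head at 0, tape 10000.

state P, head at 0, tape 10000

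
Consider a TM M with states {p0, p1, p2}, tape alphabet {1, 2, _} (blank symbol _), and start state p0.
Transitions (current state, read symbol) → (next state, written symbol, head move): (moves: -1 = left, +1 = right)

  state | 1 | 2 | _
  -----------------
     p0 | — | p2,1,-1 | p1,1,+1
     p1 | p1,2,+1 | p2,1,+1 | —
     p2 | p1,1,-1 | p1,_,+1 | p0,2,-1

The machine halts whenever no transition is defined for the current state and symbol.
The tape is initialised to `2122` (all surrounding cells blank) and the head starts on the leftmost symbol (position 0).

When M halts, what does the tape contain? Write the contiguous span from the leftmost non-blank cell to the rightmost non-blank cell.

12221

p0 | __[2]122_   read 2 → write 1, move -1, go to p2
p2 | _[_]1122_   read _ → write 2, move -1, go to p0
p0 | [_]21122_   read _ → write 1, move +1, go to p1
p1 | 1[2]1122_   read 2 → write 1, move +1, go to p2
p2 | 11[1]122_   read 1 → write 1, move -1, go to p1
p1 | 1[1]1122_   read 1 → write 2, move +1, go to p1
p1 | 12[1]122_   read 1 → write 2, move +1, go to p1
p1 | 122[1]22_   read 1 → write 2, move +1, go to p1
p1 | 1222[2]2_   read 2 → write 1, move +1, go to p2
p2 | 12221[2]_   read 2 → write _, move +1, go to p1
p1 | 12221_[_]
The non-blank tape span at halt is 12221.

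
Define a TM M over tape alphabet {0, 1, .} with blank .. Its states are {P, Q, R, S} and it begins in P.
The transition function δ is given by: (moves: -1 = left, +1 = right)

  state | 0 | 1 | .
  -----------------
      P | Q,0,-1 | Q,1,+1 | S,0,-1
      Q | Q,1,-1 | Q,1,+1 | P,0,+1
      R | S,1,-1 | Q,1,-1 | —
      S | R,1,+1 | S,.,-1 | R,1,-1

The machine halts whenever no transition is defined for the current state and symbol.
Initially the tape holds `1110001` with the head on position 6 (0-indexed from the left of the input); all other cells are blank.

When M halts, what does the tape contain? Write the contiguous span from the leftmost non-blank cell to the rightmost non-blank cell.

111001..1

state=P head=6 tape=111000[1]..   (P,1)→(Q,1,+1)
state=Q head=7 tape=1110001[.].   (Q,.)→(P,0,+1)
state=P head=8 tape=11100010[.]   (P,.)→(S,0,-1)
state=S head=7 tape=1110001[0]0   (S,0)→(R,1,+1)
state=R head=8 tape=11100011[0]   (R,0)→(S,1,-1)
state=S head=7 tape=1110001[1]1   (S,1)→(S,.,-1)
state=S head=6 tape=111000[1].1   (S,1)→(S,.,-1)
state=S head=5 tape=11100[0]..1   (S,0)→(R,1,+1)
state=R head=6 tape=111001[.].1
The non-blank tape span at halt is 111001..1.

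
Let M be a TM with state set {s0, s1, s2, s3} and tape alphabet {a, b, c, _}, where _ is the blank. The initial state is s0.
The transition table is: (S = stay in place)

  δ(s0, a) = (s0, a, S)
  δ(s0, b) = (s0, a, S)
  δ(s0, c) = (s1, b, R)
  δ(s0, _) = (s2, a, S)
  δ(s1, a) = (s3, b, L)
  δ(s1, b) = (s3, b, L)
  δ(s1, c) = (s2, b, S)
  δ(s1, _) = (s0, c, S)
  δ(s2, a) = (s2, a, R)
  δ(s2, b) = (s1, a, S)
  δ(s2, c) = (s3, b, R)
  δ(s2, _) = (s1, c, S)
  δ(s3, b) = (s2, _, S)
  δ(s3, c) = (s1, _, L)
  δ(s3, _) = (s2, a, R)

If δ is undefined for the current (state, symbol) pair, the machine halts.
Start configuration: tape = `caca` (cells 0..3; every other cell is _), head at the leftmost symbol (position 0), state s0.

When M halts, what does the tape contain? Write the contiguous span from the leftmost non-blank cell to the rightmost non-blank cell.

abbca

s0 | _[c]aca   read c → write b, move R, go to s1
s1 | _b[a]ca   read a → write b, move L, go to s3
s3 | _[b]bca   read b → write _, move S, go to s2
s2 | _[_]bca   read _ → write c, move S, go to s1
s1 | _[c]bca   read c → write b, move S, go to s2
s2 | _[b]bca   read b → write a, move S, go to s1
s1 | _[a]bca   read a → write b, move L, go to s3
s3 | [_]bbca   read _ → write a, move R, go to s2
s2 | a[b]bca   read b → write a, move S, go to s1
s1 | a[a]bca   read a → write b, move L, go to s3
s3 | [a]bbca
The non-blank tape span at halt is abbca.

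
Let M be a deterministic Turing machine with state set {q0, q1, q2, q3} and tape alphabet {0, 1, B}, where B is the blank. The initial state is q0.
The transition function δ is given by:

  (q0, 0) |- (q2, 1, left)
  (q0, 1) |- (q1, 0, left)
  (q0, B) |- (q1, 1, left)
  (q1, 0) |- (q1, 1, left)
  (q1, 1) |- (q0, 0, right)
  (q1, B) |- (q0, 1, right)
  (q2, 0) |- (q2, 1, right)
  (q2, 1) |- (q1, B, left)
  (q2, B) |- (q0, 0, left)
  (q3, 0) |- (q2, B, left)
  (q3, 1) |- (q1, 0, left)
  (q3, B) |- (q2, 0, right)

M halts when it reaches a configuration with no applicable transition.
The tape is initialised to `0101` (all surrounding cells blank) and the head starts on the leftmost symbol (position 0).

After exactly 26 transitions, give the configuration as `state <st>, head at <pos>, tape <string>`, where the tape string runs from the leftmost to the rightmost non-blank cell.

state q2, head at -4, tape 111101101

q0 | BBBBB[0]101   read 0 → write 1, move left, go to q2
q2 | BBBB[B]1101   read B → write 0, move left, go to q0
q0 | BBB[B]01101   read B → write 1, move left, go to q1
q1 | BB[B]101101   read B → write 1, move right, go to q0
q0 | BB1[1]01101   read 1 → write 0, move left, go to q1
q1 | BB[1]001101   read 1 → write 0, move right, go to q0
q0 | BB0[0]01101   read 0 → write 1, move left, go to q2
q2 | BB[0]101101   read 0 → write 1, move right, go to q2
q2 | BB1[1]01101   read 1 → write B, move left, go to q1
q1 | BB[1]B01101   read 1 → write 0, move right, go to q0
q0 | BB0[B]01101   read B → write 1, move left, go to q1
q1 | BB[0]101101   read 0 → write 1, move left, go to q1
q1 | B[B]1101101   read B → write 1, move right, go to q0
q0 | B1[1]101101   read 1 → write 0, move left, go to q1
q1 | B[1]0101101   read 1 → write 0, move right, go to q0
q0 | B0[0]101101   read 0 → write 1, move left, go to q2
q2 | B[0]1101101   read 0 → write 1, move right, go to q2
q2 | B1[1]101101   read 1 → write B, move left, go to q1
q1 | B[1]B101101   read 1 → write 0, move right, go to q0
q0 | B0[B]101101   read B → write 1, move left, go to q1
q1 | B[0]1101101   read 0 → write 1, move left, go to q1
q1 | [B]11101101   read B → write 1, move right, go to q0
q0 | 1[1]1101101   read 1 → write 0, move left, go to q1
q1 | [1]01101101   read 1 → write 0, move right, go to q0
q0 | 0[0]1101101   read 0 → write 1, move left, go to q2
q2 | [0]11101101   read 0 → write 1, move right, go to q2
q2 | 1[1]1101101
After 26 steps: state q2, head at -4, tape 111101101.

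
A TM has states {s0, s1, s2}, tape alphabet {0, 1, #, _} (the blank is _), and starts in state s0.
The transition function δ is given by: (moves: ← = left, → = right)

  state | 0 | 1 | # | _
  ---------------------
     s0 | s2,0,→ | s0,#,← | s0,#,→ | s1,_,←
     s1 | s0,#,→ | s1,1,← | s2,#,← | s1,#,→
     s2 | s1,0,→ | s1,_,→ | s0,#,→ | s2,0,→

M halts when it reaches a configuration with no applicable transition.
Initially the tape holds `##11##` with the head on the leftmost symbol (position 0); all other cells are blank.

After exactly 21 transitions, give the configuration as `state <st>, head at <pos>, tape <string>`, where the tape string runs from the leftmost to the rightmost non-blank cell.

state s0, head at 5, tape ######

state=s0 head=0 tape=[#]#11##_   (s0,#)→(s0,#,→)
state=s0 head=1 tape=#[#]11##_   (s0,#)→(s0,#,→)
state=s0 head=2 tape=##[1]1##_   (s0,1)→(s0,#,←)
state=s0 head=1 tape=#[#]#1##_   (s0,#)→(s0,#,→)
state=s0 head=2 tape=##[#]1##_   (s0,#)→(s0,#,→)
state=s0 head=3 tape=###[1]##_   (s0,1)→(s0,#,←)
state=s0 head=2 tape=##[#]###_   (s0,#)→(s0,#,→)
state=s0 head=3 tape=###[#]##_   (s0,#)→(s0,#,→)
state=s0 head=4 tape=####[#]#_   (s0,#)→(s0,#,→)
state=s0 head=5 tape=#####[#]_   (s0,#)→(s0,#,→)
state=s0 head=6 tape=######[_]   (s0,_)→(s1,_,←)
state=s1 head=5 tape=#####[#]_   (s1,#)→(s2,#,←)
state=s2 head=4 tape=####[#]#_   (s2,#)→(s0,#,→)
state=s0 head=5 tape=#####[#]_   (s0,#)→(s0,#,→)
state=s0 head=6 tape=######[_]   (s0,_)→(s1,_,←)
state=s1 head=5 tape=#####[#]_   (s1,#)→(s2,#,←)
state=s2 head=4 tape=####[#]#_   (s2,#)→(s0,#,→)
state=s0 head=5 tape=#####[#]_   (s0,#)→(s0,#,→)
state=s0 head=6 tape=######[_]   (s0,_)→(s1,_,←)
state=s1 head=5 tape=#####[#]_   (s1,#)→(s2,#,←)
state=s2 head=4 tape=####[#]#_   (s2,#)→(s0,#,→)
state=s0 head=5 tape=#####[#]_
After 21 steps: state s0, head at 5, tape ######.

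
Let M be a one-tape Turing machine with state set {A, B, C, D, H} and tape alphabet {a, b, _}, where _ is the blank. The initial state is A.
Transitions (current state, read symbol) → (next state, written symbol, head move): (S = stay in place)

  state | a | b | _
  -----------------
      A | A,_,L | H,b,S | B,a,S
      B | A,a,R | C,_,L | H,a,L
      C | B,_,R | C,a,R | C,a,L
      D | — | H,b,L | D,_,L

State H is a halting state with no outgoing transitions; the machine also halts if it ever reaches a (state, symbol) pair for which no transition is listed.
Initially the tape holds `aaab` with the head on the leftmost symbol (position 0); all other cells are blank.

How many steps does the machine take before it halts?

A | ___[a]aab   read a → write _, move L, go to A
A | __[_]_aab   read _ → write a, move S, go to B
B | __[a]_aab   read a → write a, move R, go to A
A | __a[_]aab   read _ → write a, move S, go to B
B | __a[a]aab   read a → write a, move R, go to A
A | __aa[a]ab   read a → write _, move L, go to A
A | __a[a]_ab   read a → write _, move L, go to A
A | __[a]__ab   read a → write _, move L, go to A
A | _[_]___ab   read _ → write a, move S, go to B
B | _[a]___ab   read a → write a, move R, go to A
A | _a[_]__ab   read _ → write a, move S, go to B
B | _a[a]__ab   read a → write a, move R, go to A
A | _aa[_]_ab   read _ → write a, move S, go to B
B | _aa[a]_ab   read a → write a, move R, go to A
A | _aaa[_]ab   read _ → write a, move S, go to B
B | _aaa[a]ab   read a → write a, move R, go to A
A | _aaaa[a]b   read a → write _, move L, go to A
A | _aaa[a]_b   read a → write _, move L, go to A
A | _aa[a]__b   read a → write _, move L, go to A
A | _a[a]___b   read a → write _, move L, go to A
A | _[a]____b   read a → write _, move L, go to A
A | [_]_____b   read _ → write a, move S, go to B
B | [a]_____b   read a → write a, move R, go to A
A | a[_]____b   read _ → write a, move S, go to B
B | a[a]____b   read a → write a, move R, go to A
A | aa[_]___b   read _ → write a, move S, go to B
B | aa[a]___b   read a → write a, move R, go to A
A | aaa[_]__b   read _ → write a, move S, go to B
B | aaa[a]__b   read a → write a, move R, go to A
A | aaaa[_]_b   read _ → write a, move S, go to B
B | aaaa[a]_b   read a → write a, move R, go to A
A | aaaaa[_]b   read _ → write a, move S, go to B
B | aaaaa[a]b   read a → write a, move R, go to A
A | aaaaaa[b]   read b → write b, move S, go to H
H | aaaaaa[b]
M halts after 34 transitions.

34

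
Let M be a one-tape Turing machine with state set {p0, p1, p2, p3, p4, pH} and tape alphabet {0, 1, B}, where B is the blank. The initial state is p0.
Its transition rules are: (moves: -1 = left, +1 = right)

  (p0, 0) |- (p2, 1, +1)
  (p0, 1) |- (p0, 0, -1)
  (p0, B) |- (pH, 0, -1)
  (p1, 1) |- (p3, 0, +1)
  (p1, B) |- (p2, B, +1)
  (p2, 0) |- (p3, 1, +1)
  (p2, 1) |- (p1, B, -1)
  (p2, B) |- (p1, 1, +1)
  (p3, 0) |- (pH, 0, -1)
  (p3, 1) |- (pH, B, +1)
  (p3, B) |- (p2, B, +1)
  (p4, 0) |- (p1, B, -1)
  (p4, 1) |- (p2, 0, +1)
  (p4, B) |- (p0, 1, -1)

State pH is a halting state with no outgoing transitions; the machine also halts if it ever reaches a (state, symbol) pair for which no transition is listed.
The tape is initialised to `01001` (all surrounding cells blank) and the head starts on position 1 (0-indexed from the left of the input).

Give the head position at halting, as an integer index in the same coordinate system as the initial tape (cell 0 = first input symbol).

1

p0 | 0[1]001   read 1 → write 0, move -1, go to p0
p0 | [0]0001   read 0 → write 1, move +1, go to p2
p2 | 1[0]001   read 0 → write 1, move +1, go to p3
p3 | 11[0]01   read 0 → write 0, move -1, go to pH
pH | 1[1]001
At halt the head is at cell 1.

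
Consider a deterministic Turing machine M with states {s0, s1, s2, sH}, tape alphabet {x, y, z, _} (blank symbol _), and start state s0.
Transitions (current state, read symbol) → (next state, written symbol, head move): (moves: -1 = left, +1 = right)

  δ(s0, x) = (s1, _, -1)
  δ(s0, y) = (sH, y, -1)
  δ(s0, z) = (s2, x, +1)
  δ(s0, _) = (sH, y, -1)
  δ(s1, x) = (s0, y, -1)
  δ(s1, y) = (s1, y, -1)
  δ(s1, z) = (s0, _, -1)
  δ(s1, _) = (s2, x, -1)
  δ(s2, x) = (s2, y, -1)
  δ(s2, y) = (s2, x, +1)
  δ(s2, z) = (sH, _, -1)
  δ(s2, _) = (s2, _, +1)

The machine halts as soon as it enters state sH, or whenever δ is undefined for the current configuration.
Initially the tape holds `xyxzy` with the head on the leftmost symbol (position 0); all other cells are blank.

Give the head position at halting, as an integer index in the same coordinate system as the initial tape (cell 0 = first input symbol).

state=s0 head=0 tape=__[x]yxzy   (s0,x)→(s1,_,-1)
state=s1 head=-1 tape=_[_]_yxzy   (s1,_)→(s2,x,-1)
state=s2 head=-2 tape=[_]x_yxzy   (s2,_)→(s2,_,+1)
state=s2 head=-1 tape=_[x]_yxzy   (s2,x)→(s2,y,-1)
state=s2 head=-2 tape=[_]y_yxzy   (s2,_)→(s2,_,+1)
state=s2 head=-1 tape=_[y]_yxzy   (s2,y)→(s2,x,+1)
state=s2 head=0 tape=_x[_]yxzy   (s2,_)→(s2,_,+1)
state=s2 head=1 tape=_x_[y]xzy   (s2,y)→(s2,x,+1)
state=s2 head=2 tape=_x_x[x]zy   (s2,x)→(s2,y,-1)
state=s2 head=1 tape=_x_[x]yzy   (s2,x)→(s2,y,-1)
state=s2 head=0 tape=_x[_]yyzy   (s2,_)→(s2,_,+1)
state=s2 head=1 tape=_x_[y]yzy   (s2,y)→(s2,x,+1)
state=s2 head=2 tape=_x_x[y]zy   (s2,y)→(s2,x,+1)
state=s2 head=3 tape=_x_xx[z]y   (s2,z)→(sH,_,-1)
state=sH head=2 tape=_x_x[x]_y
At halt the head is at cell 2.

2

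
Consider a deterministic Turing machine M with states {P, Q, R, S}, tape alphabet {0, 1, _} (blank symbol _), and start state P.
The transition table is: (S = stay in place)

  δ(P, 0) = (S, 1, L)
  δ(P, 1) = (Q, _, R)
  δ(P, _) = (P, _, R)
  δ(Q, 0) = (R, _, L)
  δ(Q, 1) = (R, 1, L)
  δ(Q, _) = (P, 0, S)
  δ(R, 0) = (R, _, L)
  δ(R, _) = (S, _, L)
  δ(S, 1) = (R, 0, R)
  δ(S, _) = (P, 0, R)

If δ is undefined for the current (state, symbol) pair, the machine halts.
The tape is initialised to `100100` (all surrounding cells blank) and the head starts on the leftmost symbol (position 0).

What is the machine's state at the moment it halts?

S

P | _[1]00100   read 1 → write _, move R, go to Q
Q | __[0]0100   read 0 → write _, move L, go to R
R | _[_]_0100   read _ → write _, move L, go to S
S | [_]__0100   read _ → write 0, move R, go to P
P | 0[_]_0100   read _ → write _, move R, go to P
P | 0_[_]0100   read _ → write _, move R, go to P
P | 0__[0]100   read 0 → write 1, move L, go to S
S | 0_[_]1100   read _ → write 0, move R, go to P
P | 0_0[1]100   read 1 → write _, move R, go to Q
Q | 0_0_[1]00   read 1 → write 1, move L, go to R
R | 0_0[_]100   read _ → write _, move L, go to S
S | 0_[0]_100
No transition is defined for (S, 0); M halts in state S.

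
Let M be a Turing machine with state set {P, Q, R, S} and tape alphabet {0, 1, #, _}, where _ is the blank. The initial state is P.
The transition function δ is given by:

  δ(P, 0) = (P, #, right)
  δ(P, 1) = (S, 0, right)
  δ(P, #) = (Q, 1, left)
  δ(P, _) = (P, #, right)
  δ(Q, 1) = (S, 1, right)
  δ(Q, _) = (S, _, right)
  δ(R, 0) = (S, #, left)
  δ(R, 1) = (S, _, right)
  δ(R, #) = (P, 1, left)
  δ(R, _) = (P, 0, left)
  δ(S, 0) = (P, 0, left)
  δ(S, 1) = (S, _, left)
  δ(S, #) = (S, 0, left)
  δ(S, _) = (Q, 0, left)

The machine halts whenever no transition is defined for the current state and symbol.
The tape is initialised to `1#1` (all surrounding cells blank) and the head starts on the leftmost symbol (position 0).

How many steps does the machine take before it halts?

P | _[1]#1_   read 1 → write 0, move right, go to S
S | _0[#]1_   read # → write 0, move left, go to S
S | _[0]01_   read 0 → write 0, move left, go to P
P | [_]001_   read _ → write #, move right, go to P
P | #[0]01_   read 0 → write #, move right, go to P
P | ##[0]1_   read 0 → write #, move right, go to P
P | ###[1]_   read 1 → write 0, move right, go to S
S | ###0[_]   read _ → write 0, move left, go to Q
Q | ###[0]0
M halts after 8 transitions.

8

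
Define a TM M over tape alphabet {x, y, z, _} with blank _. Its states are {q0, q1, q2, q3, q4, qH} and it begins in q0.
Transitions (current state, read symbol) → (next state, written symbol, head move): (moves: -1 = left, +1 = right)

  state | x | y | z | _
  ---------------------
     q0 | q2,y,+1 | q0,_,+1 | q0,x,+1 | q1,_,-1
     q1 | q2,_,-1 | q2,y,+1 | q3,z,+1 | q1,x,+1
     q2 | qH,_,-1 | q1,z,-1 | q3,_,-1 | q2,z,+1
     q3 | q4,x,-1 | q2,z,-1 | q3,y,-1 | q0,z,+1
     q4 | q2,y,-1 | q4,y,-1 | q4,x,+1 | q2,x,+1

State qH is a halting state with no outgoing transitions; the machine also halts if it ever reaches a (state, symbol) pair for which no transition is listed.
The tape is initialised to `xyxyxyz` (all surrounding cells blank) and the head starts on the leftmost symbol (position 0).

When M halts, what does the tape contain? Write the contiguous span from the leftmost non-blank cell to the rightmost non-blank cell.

zxx__yxyz

state=q0 head=0 tape=__[x]yxyxyz   (q0,x)→(q2,y,+1)
state=q2 head=1 tape=__y[y]xyxyz   (q2,y)→(q1,z,-1)
state=q1 head=0 tape=__[y]zxyxyz   (q1,y)→(q2,y,+1)
state=q2 head=1 tape=__y[z]xyxyz   (q2,z)→(q3,_,-1)
state=q3 head=0 tape=__[y]_xyxyz   (q3,y)→(q2,z,-1)
state=q2 head=-1 tape=_[_]z_xyxyz   (q2,_)→(q2,z,+1)
state=q2 head=0 tape=_z[z]_xyxyz   (q2,z)→(q3,_,-1)
state=q3 head=-1 tape=_[z]__xyxyz   (q3,z)→(q3,y,-1)
state=q3 head=-2 tape=[_]y__xyxyz   (q3,_)→(q0,z,+1)
state=q0 head=-1 tape=z[y]__xyxyz   (q0,y)→(q0,_,+1)
state=q0 head=0 tape=z_[_]_xyxyz   (q0,_)→(q1,_,-1)
state=q1 head=-1 tape=z[_]__xyxyz   (q1,_)→(q1,x,+1)
state=q1 head=0 tape=zx[_]_xyxyz   (q1,_)→(q1,x,+1)
state=q1 head=1 tape=zxx[_]xyxyz   (q1,_)→(q1,x,+1)
state=q1 head=2 tape=zxxx[x]yxyz   (q1,x)→(q2,_,-1)
state=q2 head=1 tape=zxx[x]_yxyz   (q2,x)→(qH,_,-1)
state=qH head=0 tape=zx[x]__yxyz
The non-blank tape span at halt is zxx__yxyz.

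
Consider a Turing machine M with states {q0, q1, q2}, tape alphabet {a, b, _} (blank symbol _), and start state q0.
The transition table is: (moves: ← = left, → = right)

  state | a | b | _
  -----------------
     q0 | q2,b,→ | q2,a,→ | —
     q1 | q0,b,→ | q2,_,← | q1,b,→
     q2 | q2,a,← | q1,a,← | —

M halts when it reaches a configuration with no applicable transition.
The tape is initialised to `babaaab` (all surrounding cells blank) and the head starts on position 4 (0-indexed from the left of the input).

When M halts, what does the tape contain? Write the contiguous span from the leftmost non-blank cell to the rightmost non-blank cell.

q0 | baba[a]ab   read a → write b, move →, go to q2
q2 | babab[a]b   read a → write a, move ←, go to q2
q2 | baba[b]ab   read b → write a, move ←, go to q1
q1 | bab[a]aab   read a → write b, move →, go to q0
q0 | babb[a]ab   read a → write b, move →, go to q2
q2 | babbb[a]b   read a → write a, move ←, go to q2
q2 | babb[b]ab   read b → write a, move ←, go to q1
q1 | bab[b]aab   read b → write _, move ←, go to q2
q2 | ba[b]_aab   read b → write a, move ←, go to q1
q1 | b[a]a_aab   read a → write b, move →, go to q0
q0 | bb[a]_aab   read a → write b, move →, go to q2
q2 | bbb[_]aab
The non-blank tape span at halt is bbb_aab.

bbb_aab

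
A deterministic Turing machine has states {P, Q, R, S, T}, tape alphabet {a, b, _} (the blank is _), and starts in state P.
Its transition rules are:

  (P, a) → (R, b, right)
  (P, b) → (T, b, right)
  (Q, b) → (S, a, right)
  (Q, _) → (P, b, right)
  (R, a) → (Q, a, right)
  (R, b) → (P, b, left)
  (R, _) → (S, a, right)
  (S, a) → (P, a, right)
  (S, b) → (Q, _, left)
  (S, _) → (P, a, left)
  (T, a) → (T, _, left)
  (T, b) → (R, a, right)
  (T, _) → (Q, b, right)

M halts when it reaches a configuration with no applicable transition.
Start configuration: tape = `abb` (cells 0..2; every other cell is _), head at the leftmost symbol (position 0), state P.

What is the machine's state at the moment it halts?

state=P head=0 tape=[a]bb____   (P,a)→(R,b,right)
state=R head=1 tape=b[b]b____   (R,b)→(P,b,left)
state=P head=0 tape=[b]bb____   (P,b)→(T,b,right)
state=T head=1 tape=b[b]b____   (T,b)→(R,a,right)
state=R head=2 tape=ba[b]____   (R,b)→(P,b,left)
state=P head=1 tape=b[a]b____   (P,a)→(R,b,right)
state=R head=2 tape=bb[b]____   (R,b)→(P,b,left)
state=P head=1 tape=b[b]b____   (P,b)→(T,b,right)
state=T head=2 tape=bb[b]____   (T,b)→(R,a,right)
state=R head=3 tape=bba[_]___   (R,_)→(S,a,right)
state=S head=4 tape=bbaa[_]__   (S,_)→(P,a,left)
state=P head=3 tape=bba[a]a__   (P,a)→(R,b,right)
state=R head=4 tape=bbab[a]__   (R,a)→(Q,a,right)
state=Q head=5 tape=bbaba[_]_   (Q,_)→(P,b,right)
state=P head=6 tape=bbabab[_]
No transition is defined for (P, _); M halts in state P.

P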